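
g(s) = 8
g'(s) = 0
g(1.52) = 8.00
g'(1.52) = 0.00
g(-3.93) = 8.00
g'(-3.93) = 0.00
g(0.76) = 8.00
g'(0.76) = 0.00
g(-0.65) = 8.00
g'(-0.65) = 0.00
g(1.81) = 8.00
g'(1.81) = 0.00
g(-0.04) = 8.00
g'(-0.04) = 0.00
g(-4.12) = 8.00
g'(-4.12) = 0.00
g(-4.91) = 8.00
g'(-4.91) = 0.00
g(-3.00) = 8.00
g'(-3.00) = 0.00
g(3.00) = 8.00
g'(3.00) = 0.00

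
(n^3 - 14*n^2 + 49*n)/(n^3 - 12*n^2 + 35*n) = (n - 7)/(n - 5)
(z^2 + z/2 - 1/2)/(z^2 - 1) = (z - 1/2)/(z - 1)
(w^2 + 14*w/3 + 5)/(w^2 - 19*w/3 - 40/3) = (w + 3)/(w - 8)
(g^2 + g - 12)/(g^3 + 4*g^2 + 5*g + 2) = (g^2 + g - 12)/(g^3 + 4*g^2 + 5*g + 2)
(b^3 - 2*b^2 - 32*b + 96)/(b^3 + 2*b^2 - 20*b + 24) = (b^2 - 8*b + 16)/(b^2 - 4*b + 4)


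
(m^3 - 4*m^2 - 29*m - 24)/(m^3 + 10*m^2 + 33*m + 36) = (m^2 - 7*m - 8)/(m^2 + 7*m + 12)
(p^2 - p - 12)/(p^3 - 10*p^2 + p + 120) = (p - 4)/(p^2 - 13*p + 40)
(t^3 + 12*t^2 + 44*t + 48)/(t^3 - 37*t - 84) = (t^2 + 8*t + 12)/(t^2 - 4*t - 21)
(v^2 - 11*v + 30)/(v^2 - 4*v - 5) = (v - 6)/(v + 1)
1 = 1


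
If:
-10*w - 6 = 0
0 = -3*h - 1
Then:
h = -1/3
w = -3/5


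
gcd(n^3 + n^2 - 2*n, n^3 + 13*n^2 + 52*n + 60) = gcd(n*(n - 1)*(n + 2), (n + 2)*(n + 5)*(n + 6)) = n + 2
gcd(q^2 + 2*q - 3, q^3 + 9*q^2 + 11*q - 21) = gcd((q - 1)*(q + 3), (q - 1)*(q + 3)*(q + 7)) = q^2 + 2*q - 3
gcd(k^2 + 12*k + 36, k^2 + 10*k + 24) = k + 6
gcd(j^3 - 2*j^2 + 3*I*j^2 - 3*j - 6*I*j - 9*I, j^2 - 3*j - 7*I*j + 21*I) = j - 3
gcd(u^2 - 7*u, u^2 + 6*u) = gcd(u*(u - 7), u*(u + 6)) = u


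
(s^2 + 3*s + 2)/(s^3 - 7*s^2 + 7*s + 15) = (s + 2)/(s^2 - 8*s + 15)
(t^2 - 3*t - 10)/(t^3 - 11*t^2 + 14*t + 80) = 1/(t - 8)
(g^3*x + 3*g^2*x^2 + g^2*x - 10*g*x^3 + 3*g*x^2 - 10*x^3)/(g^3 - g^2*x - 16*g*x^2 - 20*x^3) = x*(-g^3 - 3*g^2*x - g^2 + 10*g*x^2 - 3*g*x + 10*x^2)/(-g^3 + g^2*x + 16*g*x^2 + 20*x^3)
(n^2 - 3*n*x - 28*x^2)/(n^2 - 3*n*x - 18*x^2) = (-n^2 + 3*n*x + 28*x^2)/(-n^2 + 3*n*x + 18*x^2)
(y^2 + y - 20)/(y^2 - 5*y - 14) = (-y^2 - y + 20)/(-y^2 + 5*y + 14)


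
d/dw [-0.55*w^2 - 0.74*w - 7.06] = -1.1*w - 0.74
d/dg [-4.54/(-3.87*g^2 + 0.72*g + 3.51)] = (3.2688 - 35.1396*g)/(-3.87*g^2 + 0.72*g + 3.51)^2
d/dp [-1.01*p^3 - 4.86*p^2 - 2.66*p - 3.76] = -3.03*p^2 - 9.72*p - 2.66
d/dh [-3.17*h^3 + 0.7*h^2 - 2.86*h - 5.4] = -9.51*h^2 + 1.4*h - 2.86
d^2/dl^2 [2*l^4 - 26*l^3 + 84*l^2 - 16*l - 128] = 24*l^2 - 156*l + 168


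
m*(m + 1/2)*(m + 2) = m^3 + 5*m^2/2 + m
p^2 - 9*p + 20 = (p - 5)*(p - 4)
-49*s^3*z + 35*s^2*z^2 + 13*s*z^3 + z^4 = z*(-s + z)*(7*s + z)^2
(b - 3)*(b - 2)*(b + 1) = b^3 - 4*b^2 + b + 6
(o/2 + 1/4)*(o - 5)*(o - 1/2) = o^3/2 - 5*o^2/2 - o/8 + 5/8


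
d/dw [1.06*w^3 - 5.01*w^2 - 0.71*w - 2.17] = 3.18*w^2 - 10.02*w - 0.71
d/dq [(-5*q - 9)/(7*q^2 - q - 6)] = (-35*q^2 + 5*q + (5*q + 9)*(14*q - 1) + 30)/(-7*q^2 + q + 6)^2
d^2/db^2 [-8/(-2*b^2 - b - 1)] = 16*(-4*b^2 - 2*b + (4*b + 1)^2 - 2)/(2*b^2 + b + 1)^3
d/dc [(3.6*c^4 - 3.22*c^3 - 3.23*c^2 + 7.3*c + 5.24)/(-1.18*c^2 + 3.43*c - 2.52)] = (-8.496*c^5 + 40.8436*c^4 - 58.3772*c^3 + 21.8783*c^2 + 28.6456*c - 36.3692)/(1.3924*c^4 - 8.0948*c^3 + 17.7121*c^2 - 17.2872*c + 6.3504)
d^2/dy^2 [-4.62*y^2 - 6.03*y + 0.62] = -9.24000000000000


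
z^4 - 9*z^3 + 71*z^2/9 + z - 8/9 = (z - 8)*(z - 1)*(z - 1/3)*(z + 1/3)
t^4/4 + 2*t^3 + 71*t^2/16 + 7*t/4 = t*(t/4 + 1)*(t + 1/2)*(t + 7/2)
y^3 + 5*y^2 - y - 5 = (y - 1)*(y + 1)*(y + 5)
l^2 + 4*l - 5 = (l - 1)*(l + 5)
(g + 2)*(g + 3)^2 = g^3 + 8*g^2 + 21*g + 18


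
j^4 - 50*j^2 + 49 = (j - 7)*(j - 1)*(j + 1)*(j + 7)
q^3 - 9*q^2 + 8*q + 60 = (q - 6)*(q - 5)*(q + 2)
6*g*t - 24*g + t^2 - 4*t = (6*g + t)*(t - 4)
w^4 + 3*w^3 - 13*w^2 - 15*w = w*(w - 3)*(w + 1)*(w + 5)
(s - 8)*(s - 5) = s^2 - 13*s + 40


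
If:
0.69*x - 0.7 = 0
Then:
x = 1.01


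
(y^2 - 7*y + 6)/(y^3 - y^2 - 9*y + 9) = (y - 6)/(y^2 - 9)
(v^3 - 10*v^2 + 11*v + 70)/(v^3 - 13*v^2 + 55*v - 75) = (v^2 - 5*v - 14)/(v^2 - 8*v + 15)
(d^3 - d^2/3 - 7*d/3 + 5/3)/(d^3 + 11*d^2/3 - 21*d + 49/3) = (3*d^2 + 2*d - 5)/(3*d^2 + 14*d - 49)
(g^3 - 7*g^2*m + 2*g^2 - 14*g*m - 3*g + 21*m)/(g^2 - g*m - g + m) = (g^2 - 7*g*m + 3*g - 21*m)/(g - m)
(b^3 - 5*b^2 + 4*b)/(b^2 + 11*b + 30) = b*(b^2 - 5*b + 4)/(b^2 + 11*b + 30)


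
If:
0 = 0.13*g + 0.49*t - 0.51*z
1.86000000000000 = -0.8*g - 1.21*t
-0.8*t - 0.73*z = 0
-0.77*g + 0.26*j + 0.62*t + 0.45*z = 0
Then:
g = -2.86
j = -8.65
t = 0.35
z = -0.39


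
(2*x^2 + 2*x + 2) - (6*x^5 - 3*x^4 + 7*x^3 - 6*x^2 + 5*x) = -6*x^5 + 3*x^4 - 7*x^3 + 8*x^2 - 3*x + 2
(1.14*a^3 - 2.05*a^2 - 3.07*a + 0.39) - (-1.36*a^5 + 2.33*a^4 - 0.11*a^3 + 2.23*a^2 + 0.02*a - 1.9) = 1.36*a^5 - 2.33*a^4 + 1.25*a^3 - 4.28*a^2 - 3.09*a + 2.29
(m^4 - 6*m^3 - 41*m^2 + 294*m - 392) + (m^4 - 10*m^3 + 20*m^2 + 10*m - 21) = 2*m^4 - 16*m^3 - 21*m^2 + 304*m - 413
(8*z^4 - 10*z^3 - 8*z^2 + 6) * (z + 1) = 8*z^5 - 2*z^4 - 18*z^3 - 8*z^2 + 6*z + 6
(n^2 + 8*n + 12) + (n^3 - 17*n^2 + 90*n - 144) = n^3 - 16*n^2 + 98*n - 132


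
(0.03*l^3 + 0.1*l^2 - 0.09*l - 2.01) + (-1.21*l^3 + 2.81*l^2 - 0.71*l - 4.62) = -1.18*l^3 + 2.91*l^2 - 0.8*l - 6.63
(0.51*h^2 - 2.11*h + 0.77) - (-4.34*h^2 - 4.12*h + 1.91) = 4.85*h^2 + 2.01*h - 1.14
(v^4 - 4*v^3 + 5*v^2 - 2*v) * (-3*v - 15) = -3*v^5 - 3*v^4 + 45*v^3 - 69*v^2 + 30*v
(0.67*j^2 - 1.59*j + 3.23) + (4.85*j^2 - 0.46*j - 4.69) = 5.52*j^2 - 2.05*j - 1.46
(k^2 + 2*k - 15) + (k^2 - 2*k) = 2*k^2 - 15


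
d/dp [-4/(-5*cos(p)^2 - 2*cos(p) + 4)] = 8*(5*cos(p) + 1)*sin(p)/(5*cos(p)^2 + 2*cos(p) - 4)^2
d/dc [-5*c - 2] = -5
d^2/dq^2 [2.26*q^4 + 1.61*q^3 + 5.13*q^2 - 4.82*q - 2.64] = 27.12*q^2 + 9.66*q + 10.26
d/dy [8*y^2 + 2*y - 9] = 16*y + 2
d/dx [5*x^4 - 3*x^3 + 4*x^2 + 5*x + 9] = 20*x^3 - 9*x^2 + 8*x + 5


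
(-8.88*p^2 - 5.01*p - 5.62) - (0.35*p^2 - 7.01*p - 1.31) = -9.23*p^2 + 2.0*p - 4.31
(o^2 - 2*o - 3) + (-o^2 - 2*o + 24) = 21 - 4*o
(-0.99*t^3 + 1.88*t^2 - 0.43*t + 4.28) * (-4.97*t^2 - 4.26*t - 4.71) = 4.9203*t^5 - 5.1262*t^4 - 1.2088*t^3 - 28.2946*t^2 - 16.2075*t - 20.1588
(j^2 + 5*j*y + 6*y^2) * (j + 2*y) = j^3 + 7*j^2*y + 16*j*y^2 + 12*y^3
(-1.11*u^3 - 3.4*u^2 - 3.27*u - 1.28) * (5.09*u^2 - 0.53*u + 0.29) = -5.6499*u^5 - 16.7177*u^4 - 15.1642*u^3 - 5.7681*u^2 - 0.2699*u - 0.3712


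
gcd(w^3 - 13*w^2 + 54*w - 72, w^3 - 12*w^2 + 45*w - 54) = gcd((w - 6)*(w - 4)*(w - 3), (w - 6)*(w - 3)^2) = w^2 - 9*w + 18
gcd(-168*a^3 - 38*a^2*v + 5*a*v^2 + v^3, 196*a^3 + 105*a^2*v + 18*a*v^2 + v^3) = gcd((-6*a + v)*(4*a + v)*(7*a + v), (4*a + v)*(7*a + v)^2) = 28*a^2 + 11*a*v + v^2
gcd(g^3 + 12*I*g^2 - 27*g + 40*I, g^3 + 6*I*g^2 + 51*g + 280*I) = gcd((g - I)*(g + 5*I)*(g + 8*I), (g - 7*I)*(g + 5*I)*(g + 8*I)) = g^2 + 13*I*g - 40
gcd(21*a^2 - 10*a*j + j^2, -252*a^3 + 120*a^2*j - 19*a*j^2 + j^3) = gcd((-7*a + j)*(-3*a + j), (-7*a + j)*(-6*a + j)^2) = 7*a - j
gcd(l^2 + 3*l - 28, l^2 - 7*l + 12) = l - 4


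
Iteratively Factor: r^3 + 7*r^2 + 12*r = (r + 3)*(r^2 + 4*r) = (r + 3)*(r + 4)*(r)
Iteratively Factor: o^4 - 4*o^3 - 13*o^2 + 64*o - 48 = (o - 3)*(o^3 - o^2 - 16*o + 16) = (o - 3)*(o + 4)*(o^2 - 5*o + 4) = (o - 3)*(o - 1)*(o + 4)*(o - 4)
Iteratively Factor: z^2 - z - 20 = (z + 4)*(z - 5)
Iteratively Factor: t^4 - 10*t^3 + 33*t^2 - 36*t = (t - 3)*(t^3 - 7*t^2 + 12*t) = (t - 4)*(t - 3)*(t^2 - 3*t) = t*(t - 4)*(t - 3)*(t - 3)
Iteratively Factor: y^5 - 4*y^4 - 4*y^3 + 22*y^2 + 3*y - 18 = (y - 1)*(y^4 - 3*y^3 - 7*y^2 + 15*y + 18) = (y - 1)*(y + 2)*(y^3 - 5*y^2 + 3*y + 9) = (y - 3)*(y - 1)*(y + 2)*(y^2 - 2*y - 3) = (y - 3)^2*(y - 1)*(y + 2)*(y + 1)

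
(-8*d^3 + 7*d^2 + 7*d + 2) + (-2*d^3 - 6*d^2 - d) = -10*d^3 + d^2 + 6*d + 2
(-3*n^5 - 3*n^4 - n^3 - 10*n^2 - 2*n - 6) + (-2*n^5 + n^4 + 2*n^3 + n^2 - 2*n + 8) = -5*n^5 - 2*n^4 + n^3 - 9*n^2 - 4*n + 2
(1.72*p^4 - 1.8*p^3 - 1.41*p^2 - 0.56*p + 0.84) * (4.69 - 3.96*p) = -6.8112*p^5 + 15.1948*p^4 - 2.8584*p^3 - 4.3953*p^2 - 5.9528*p + 3.9396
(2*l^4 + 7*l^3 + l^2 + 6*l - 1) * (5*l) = 10*l^5 + 35*l^4 + 5*l^3 + 30*l^2 - 5*l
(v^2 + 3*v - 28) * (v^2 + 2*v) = v^4 + 5*v^3 - 22*v^2 - 56*v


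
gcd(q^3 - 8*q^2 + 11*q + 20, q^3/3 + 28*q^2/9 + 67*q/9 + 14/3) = q + 1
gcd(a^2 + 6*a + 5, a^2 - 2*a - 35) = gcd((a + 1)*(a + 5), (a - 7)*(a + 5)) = a + 5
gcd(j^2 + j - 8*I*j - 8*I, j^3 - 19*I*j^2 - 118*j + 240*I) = j - 8*I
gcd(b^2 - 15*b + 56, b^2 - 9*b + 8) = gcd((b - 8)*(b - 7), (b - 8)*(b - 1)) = b - 8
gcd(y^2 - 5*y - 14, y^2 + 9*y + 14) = y + 2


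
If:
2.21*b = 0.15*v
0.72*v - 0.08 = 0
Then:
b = 0.01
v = 0.11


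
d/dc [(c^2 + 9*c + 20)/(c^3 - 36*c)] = (-c^4 - 18*c^3 - 96*c^2 + 720)/(c^2*(c^4 - 72*c^2 + 1296))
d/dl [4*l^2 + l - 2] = 8*l + 1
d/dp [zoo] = 0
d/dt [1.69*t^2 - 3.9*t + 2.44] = 3.38*t - 3.9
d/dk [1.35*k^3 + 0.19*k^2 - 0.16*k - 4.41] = 4.05*k^2 + 0.38*k - 0.16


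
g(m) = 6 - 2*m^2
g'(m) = -4*m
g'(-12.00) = 48.00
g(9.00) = -156.00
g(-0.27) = 5.85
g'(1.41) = -5.64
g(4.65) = -37.24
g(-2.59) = -7.42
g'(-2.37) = 9.48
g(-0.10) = 5.98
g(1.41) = 2.02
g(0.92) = 4.31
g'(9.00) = -36.00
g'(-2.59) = 10.36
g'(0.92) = -3.68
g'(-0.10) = 0.40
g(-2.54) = -6.90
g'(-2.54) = 10.16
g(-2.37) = -5.23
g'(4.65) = -18.60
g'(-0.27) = 1.08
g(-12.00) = -282.00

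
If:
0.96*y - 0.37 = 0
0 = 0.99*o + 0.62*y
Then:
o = -0.24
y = 0.39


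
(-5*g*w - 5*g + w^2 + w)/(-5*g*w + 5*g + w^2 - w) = (w + 1)/(w - 1)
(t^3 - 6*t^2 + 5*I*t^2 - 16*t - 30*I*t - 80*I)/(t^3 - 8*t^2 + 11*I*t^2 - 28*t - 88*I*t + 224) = (t^2 + t*(2 + 5*I) + 10*I)/(t^2 + 11*I*t - 28)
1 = 1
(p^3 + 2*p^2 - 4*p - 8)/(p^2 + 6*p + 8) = (p^2 - 4)/(p + 4)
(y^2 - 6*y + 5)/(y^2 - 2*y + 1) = (y - 5)/(y - 1)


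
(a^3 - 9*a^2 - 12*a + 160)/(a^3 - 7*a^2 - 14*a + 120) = (a - 8)/(a - 6)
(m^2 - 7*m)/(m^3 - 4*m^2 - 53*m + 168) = m*(m - 7)/(m^3 - 4*m^2 - 53*m + 168)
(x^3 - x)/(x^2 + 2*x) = (x^2 - 1)/(x + 2)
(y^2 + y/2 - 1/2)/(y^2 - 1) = (y - 1/2)/(y - 1)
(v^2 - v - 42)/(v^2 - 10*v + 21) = (v + 6)/(v - 3)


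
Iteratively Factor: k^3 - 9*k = (k + 3)*(k^2 - 3*k) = (k - 3)*(k + 3)*(k)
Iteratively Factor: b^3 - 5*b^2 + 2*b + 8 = (b + 1)*(b^2 - 6*b + 8) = (b - 2)*(b + 1)*(b - 4)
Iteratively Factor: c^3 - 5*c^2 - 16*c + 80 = (c - 4)*(c^2 - c - 20) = (c - 5)*(c - 4)*(c + 4)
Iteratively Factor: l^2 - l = (l - 1)*(l)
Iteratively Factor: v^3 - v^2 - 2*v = (v)*(v^2 - v - 2) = v*(v + 1)*(v - 2)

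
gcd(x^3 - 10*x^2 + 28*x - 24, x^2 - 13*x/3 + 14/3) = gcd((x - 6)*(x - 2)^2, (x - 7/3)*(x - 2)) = x - 2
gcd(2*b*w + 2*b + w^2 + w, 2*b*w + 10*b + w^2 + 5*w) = 2*b + w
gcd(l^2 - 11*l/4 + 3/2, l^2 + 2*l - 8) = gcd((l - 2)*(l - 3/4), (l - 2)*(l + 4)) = l - 2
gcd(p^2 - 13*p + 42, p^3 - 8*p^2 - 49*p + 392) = p - 7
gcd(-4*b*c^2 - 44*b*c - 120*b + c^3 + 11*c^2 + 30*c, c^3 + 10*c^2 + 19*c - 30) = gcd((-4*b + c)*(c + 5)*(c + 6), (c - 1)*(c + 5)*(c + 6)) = c^2 + 11*c + 30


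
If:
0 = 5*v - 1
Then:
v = 1/5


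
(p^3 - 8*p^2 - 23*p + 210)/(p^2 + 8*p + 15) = (p^2 - 13*p + 42)/(p + 3)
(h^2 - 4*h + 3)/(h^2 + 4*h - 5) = (h - 3)/(h + 5)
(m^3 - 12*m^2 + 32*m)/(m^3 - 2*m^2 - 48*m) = (m - 4)/(m + 6)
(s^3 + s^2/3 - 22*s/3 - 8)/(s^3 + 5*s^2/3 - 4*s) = (3*s^3 + s^2 - 22*s - 24)/(s*(3*s^2 + 5*s - 12))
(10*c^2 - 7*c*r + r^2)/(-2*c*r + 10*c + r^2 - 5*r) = (-5*c + r)/(r - 5)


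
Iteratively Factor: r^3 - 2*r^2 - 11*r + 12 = (r + 3)*(r^2 - 5*r + 4) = (r - 1)*(r + 3)*(r - 4)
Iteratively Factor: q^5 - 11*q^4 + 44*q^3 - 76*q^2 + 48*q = (q - 2)*(q^4 - 9*q^3 + 26*q^2 - 24*q) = (q - 3)*(q - 2)*(q^3 - 6*q^2 + 8*q) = (q - 3)*(q - 2)^2*(q^2 - 4*q) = q*(q - 3)*(q - 2)^2*(q - 4)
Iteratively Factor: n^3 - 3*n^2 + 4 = (n + 1)*(n^2 - 4*n + 4) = (n - 2)*(n + 1)*(n - 2)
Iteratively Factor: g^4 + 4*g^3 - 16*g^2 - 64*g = (g + 4)*(g^3 - 16*g) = (g + 4)^2*(g^2 - 4*g) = (g - 4)*(g + 4)^2*(g)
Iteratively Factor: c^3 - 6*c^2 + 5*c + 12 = (c - 3)*(c^2 - 3*c - 4) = (c - 3)*(c + 1)*(c - 4)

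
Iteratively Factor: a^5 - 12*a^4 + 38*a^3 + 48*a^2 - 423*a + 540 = (a + 3)*(a^4 - 15*a^3 + 83*a^2 - 201*a + 180) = (a - 4)*(a + 3)*(a^3 - 11*a^2 + 39*a - 45) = (a - 5)*(a - 4)*(a + 3)*(a^2 - 6*a + 9) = (a - 5)*(a - 4)*(a - 3)*(a + 3)*(a - 3)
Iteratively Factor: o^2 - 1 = (o + 1)*(o - 1)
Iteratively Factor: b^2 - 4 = (b - 2)*(b + 2)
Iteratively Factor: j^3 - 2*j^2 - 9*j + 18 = (j - 3)*(j^2 + j - 6) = (j - 3)*(j - 2)*(j + 3)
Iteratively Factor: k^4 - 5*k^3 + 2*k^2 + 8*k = (k + 1)*(k^3 - 6*k^2 + 8*k) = (k - 4)*(k + 1)*(k^2 - 2*k) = (k - 4)*(k - 2)*(k + 1)*(k)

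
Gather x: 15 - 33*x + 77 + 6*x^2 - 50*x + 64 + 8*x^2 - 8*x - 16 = 14*x^2 - 91*x + 140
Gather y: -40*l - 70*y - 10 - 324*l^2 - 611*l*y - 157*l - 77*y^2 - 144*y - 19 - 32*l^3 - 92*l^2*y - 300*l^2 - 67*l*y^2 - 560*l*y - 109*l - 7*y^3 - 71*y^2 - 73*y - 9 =-32*l^3 - 624*l^2 - 306*l - 7*y^3 + y^2*(-67*l - 148) + y*(-92*l^2 - 1171*l - 287) - 38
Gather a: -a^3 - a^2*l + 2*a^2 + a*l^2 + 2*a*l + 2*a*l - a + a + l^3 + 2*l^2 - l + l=-a^3 + a^2*(2 - l) + a*(l^2 + 4*l) + l^3 + 2*l^2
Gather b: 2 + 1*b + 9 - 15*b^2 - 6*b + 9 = -15*b^2 - 5*b + 20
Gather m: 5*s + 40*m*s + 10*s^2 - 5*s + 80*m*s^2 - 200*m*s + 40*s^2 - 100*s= m*(80*s^2 - 160*s) + 50*s^2 - 100*s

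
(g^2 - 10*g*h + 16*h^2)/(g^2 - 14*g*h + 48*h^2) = (g - 2*h)/(g - 6*h)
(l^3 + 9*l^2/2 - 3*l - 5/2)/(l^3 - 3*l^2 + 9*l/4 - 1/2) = 2*(2*l^3 + 9*l^2 - 6*l - 5)/(4*l^3 - 12*l^2 + 9*l - 2)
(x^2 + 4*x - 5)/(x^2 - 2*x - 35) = (x - 1)/(x - 7)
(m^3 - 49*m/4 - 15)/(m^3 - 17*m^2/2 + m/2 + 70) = (m + 3/2)/(m - 7)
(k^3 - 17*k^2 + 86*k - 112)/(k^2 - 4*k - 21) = (k^2 - 10*k + 16)/(k + 3)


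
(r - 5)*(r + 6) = r^2 + r - 30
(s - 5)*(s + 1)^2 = s^3 - 3*s^2 - 9*s - 5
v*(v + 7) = v^2 + 7*v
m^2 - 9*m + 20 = (m - 5)*(m - 4)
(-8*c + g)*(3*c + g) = -24*c^2 - 5*c*g + g^2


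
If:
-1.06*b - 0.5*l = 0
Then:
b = -0.471698113207547*l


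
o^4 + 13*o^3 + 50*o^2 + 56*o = o*(o + 2)*(o + 4)*(o + 7)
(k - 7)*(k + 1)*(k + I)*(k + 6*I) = k^4 - 6*k^3 + 7*I*k^3 - 13*k^2 - 42*I*k^2 + 36*k - 49*I*k + 42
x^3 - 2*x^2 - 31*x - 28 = (x - 7)*(x + 1)*(x + 4)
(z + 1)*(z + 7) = z^2 + 8*z + 7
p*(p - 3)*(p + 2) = p^3 - p^2 - 6*p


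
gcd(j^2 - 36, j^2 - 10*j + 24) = j - 6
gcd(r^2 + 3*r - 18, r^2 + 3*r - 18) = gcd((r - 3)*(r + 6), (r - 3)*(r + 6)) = r^2 + 3*r - 18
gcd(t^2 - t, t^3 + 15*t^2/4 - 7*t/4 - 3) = t - 1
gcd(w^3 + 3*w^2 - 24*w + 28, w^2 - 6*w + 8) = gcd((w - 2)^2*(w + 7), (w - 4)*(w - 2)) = w - 2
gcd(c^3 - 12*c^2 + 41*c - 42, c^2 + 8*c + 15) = 1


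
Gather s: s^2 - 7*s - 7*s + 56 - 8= s^2 - 14*s + 48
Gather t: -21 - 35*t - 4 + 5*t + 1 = -30*t - 24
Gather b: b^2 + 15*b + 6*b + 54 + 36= b^2 + 21*b + 90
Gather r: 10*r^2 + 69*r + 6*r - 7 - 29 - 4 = 10*r^2 + 75*r - 40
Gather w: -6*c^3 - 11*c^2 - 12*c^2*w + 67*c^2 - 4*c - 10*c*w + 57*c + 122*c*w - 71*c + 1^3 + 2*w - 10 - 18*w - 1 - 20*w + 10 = -6*c^3 + 56*c^2 - 18*c + w*(-12*c^2 + 112*c - 36)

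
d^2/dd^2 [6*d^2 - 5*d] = 12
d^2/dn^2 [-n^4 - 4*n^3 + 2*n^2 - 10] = -12*n^2 - 24*n + 4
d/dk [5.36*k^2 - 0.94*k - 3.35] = 10.72*k - 0.94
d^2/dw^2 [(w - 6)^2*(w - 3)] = 6*w - 30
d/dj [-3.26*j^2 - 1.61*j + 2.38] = -6.52*j - 1.61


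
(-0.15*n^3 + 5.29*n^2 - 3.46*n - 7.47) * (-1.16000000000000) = 0.174*n^3 - 6.1364*n^2 + 4.0136*n + 8.6652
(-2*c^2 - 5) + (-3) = -2*c^2 - 8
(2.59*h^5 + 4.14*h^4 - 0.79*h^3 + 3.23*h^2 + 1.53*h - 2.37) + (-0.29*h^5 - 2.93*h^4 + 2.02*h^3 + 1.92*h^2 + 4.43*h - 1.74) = 2.3*h^5 + 1.21*h^4 + 1.23*h^3 + 5.15*h^2 + 5.96*h - 4.11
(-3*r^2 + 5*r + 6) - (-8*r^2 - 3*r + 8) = 5*r^2 + 8*r - 2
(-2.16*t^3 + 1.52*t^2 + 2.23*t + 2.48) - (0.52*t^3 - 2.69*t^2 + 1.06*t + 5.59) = -2.68*t^3 + 4.21*t^2 + 1.17*t - 3.11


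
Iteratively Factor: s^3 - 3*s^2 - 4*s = (s)*(s^2 - 3*s - 4) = s*(s - 4)*(s + 1)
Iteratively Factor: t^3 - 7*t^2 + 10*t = (t)*(t^2 - 7*t + 10) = t*(t - 5)*(t - 2)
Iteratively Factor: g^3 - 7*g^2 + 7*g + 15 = (g - 3)*(g^2 - 4*g - 5) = (g - 5)*(g - 3)*(g + 1)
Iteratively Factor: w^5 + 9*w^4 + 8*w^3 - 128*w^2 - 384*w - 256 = (w + 1)*(w^4 + 8*w^3 - 128*w - 256) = (w - 4)*(w + 1)*(w^3 + 12*w^2 + 48*w + 64) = (w - 4)*(w + 1)*(w + 4)*(w^2 + 8*w + 16) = (w - 4)*(w + 1)*(w + 4)^2*(w + 4)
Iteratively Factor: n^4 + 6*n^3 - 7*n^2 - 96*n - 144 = (n + 3)*(n^3 + 3*n^2 - 16*n - 48) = (n + 3)^2*(n^2 - 16) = (n + 3)^2*(n + 4)*(n - 4)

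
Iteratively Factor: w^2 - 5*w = (w - 5)*(w)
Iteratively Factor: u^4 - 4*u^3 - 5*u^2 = (u)*(u^3 - 4*u^2 - 5*u) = u*(u + 1)*(u^2 - 5*u) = u^2*(u + 1)*(u - 5)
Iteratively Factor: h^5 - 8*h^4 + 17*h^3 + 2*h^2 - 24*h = (h - 4)*(h^4 - 4*h^3 + h^2 + 6*h) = (h - 4)*(h - 2)*(h^3 - 2*h^2 - 3*h) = (h - 4)*(h - 3)*(h - 2)*(h^2 + h) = (h - 4)*(h - 3)*(h - 2)*(h + 1)*(h)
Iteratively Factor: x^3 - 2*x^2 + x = (x - 1)*(x^2 - x) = x*(x - 1)*(x - 1)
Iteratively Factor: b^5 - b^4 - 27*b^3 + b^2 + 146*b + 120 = (b + 1)*(b^4 - 2*b^3 - 25*b^2 + 26*b + 120) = (b - 5)*(b + 1)*(b^3 + 3*b^2 - 10*b - 24) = (b - 5)*(b + 1)*(b + 4)*(b^2 - b - 6) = (b - 5)*(b - 3)*(b + 1)*(b + 4)*(b + 2)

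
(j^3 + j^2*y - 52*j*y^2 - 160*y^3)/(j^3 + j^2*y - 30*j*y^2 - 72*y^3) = (-j^2 + 3*j*y + 40*y^2)/(-j^2 + 3*j*y + 18*y^2)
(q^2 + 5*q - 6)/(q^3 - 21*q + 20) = (q + 6)/(q^2 + q - 20)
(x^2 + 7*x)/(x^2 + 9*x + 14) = x/(x + 2)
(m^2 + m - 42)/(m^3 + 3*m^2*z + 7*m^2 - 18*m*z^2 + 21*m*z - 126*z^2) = (6 - m)/(-m^2 - 3*m*z + 18*z^2)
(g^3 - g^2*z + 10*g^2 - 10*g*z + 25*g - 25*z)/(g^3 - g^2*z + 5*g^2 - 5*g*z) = (g + 5)/g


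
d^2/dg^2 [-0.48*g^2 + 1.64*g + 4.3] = -0.960000000000000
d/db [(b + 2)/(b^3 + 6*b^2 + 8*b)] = 2*(-b - 2)/(b^2*(b^2 + 8*b + 16))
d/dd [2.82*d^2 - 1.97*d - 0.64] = 5.64*d - 1.97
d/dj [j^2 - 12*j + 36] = 2*j - 12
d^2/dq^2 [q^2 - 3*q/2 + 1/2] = 2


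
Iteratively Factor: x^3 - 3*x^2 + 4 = (x + 1)*(x^2 - 4*x + 4) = (x - 2)*(x + 1)*(x - 2)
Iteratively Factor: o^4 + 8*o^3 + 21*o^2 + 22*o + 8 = (o + 4)*(o^3 + 4*o^2 + 5*o + 2) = (o + 1)*(o + 4)*(o^2 + 3*o + 2) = (o + 1)*(o + 2)*(o + 4)*(o + 1)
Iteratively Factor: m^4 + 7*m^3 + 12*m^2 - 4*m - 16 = (m + 4)*(m^3 + 3*m^2 - 4) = (m + 2)*(m + 4)*(m^2 + m - 2) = (m - 1)*(m + 2)*(m + 4)*(m + 2)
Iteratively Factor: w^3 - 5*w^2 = (w)*(w^2 - 5*w) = w^2*(w - 5)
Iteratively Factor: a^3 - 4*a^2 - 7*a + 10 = (a - 5)*(a^2 + a - 2) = (a - 5)*(a + 2)*(a - 1)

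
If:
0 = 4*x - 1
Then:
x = 1/4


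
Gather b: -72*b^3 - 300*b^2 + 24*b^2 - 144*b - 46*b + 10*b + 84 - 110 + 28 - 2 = -72*b^3 - 276*b^2 - 180*b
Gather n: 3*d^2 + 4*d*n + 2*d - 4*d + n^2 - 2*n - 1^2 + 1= 3*d^2 - 2*d + n^2 + n*(4*d - 2)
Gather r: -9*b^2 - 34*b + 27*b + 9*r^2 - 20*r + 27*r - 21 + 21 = -9*b^2 - 7*b + 9*r^2 + 7*r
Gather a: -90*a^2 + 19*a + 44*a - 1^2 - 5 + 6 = -90*a^2 + 63*a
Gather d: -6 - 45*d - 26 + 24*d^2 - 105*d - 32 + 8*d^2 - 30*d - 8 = 32*d^2 - 180*d - 72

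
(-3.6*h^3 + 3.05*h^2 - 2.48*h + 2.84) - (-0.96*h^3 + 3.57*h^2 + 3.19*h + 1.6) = -2.64*h^3 - 0.52*h^2 - 5.67*h + 1.24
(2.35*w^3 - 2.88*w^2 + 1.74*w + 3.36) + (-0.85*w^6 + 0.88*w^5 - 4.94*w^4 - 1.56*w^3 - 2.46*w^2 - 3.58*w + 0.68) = -0.85*w^6 + 0.88*w^5 - 4.94*w^4 + 0.79*w^3 - 5.34*w^2 - 1.84*w + 4.04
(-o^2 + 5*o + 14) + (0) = -o^2 + 5*o + 14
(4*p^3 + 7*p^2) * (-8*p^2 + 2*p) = -32*p^5 - 48*p^4 + 14*p^3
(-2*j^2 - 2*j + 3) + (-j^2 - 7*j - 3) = -3*j^2 - 9*j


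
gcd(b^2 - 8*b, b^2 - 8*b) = b^2 - 8*b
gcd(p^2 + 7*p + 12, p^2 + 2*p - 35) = 1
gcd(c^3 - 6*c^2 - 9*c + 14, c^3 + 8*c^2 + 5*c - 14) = c^2 + c - 2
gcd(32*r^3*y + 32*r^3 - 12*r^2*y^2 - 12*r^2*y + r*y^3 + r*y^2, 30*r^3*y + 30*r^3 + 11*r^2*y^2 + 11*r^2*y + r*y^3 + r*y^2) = r*y + r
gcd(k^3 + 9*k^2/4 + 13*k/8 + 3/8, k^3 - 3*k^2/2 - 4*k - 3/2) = k^2 + 3*k/2 + 1/2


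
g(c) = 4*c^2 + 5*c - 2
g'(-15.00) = -115.00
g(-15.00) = 823.00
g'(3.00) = 29.00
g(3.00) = 49.00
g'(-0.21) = 3.32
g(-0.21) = -2.87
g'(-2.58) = -15.64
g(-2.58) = 11.73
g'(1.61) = 17.88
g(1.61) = 16.42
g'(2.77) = 27.16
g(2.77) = 42.54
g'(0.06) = 5.48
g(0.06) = -1.69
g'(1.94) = 20.52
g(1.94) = 22.75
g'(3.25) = 31.00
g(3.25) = 56.50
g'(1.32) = 15.56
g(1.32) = 11.57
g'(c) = 8*c + 5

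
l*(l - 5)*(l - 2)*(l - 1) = l^4 - 8*l^3 + 17*l^2 - 10*l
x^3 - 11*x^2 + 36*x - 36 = (x - 6)*(x - 3)*(x - 2)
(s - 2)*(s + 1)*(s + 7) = s^3 + 6*s^2 - 9*s - 14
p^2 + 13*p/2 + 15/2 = (p + 3/2)*(p + 5)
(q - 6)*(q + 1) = q^2 - 5*q - 6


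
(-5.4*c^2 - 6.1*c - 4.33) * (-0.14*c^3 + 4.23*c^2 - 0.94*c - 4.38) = 0.756*c^5 - 21.988*c^4 - 20.1208*c^3 + 11.0701*c^2 + 30.7882*c + 18.9654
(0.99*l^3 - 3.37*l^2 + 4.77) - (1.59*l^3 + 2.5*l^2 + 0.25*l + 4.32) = -0.6*l^3 - 5.87*l^2 - 0.25*l + 0.449999999999999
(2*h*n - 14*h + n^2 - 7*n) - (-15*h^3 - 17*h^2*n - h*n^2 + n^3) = 15*h^3 + 17*h^2*n + h*n^2 + 2*h*n - 14*h - n^3 + n^2 - 7*n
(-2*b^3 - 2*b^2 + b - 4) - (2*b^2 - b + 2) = -2*b^3 - 4*b^2 + 2*b - 6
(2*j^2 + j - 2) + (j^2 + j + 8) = 3*j^2 + 2*j + 6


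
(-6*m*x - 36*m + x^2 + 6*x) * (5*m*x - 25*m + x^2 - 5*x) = -30*m^2*x^2 - 30*m^2*x + 900*m^2 - m*x^3 - m*x^2 + 30*m*x + x^4 + x^3 - 30*x^2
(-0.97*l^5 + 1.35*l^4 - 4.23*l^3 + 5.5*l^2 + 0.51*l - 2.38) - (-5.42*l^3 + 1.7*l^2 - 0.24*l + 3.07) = -0.97*l^5 + 1.35*l^4 + 1.19*l^3 + 3.8*l^2 + 0.75*l - 5.45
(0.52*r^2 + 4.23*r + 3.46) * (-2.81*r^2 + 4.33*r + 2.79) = -1.4612*r^4 - 9.6347*r^3 + 10.0441*r^2 + 26.7835*r + 9.6534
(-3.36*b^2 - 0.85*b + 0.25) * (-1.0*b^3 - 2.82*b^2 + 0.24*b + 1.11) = 3.36*b^5 + 10.3252*b^4 + 1.3406*b^3 - 4.6386*b^2 - 0.8835*b + 0.2775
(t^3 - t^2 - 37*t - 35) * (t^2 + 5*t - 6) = t^5 + 4*t^4 - 48*t^3 - 214*t^2 + 47*t + 210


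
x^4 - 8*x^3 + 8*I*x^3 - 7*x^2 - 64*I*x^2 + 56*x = x*(x - 8)*(x + I)*(x + 7*I)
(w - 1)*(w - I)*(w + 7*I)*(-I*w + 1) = -I*w^4 + 7*w^3 + I*w^3 - 7*w^2 - I*w^2 + 7*w + I*w - 7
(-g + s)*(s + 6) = -g*s - 6*g + s^2 + 6*s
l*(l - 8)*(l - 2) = l^3 - 10*l^2 + 16*l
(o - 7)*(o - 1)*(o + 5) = o^3 - 3*o^2 - 33*o + 35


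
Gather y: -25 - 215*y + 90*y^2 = 90*y^2 - 215*y - 25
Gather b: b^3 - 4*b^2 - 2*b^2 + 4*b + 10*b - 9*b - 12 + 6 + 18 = b^3 - 6*b^2 + 5*b + 12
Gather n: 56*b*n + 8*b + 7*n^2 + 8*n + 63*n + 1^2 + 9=8*b + 7*n^2 + n*(56*b + 71) + 10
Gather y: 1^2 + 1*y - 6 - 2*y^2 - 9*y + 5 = -2*y^2 - 8*y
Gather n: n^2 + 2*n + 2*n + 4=n^2 + 4*n + 4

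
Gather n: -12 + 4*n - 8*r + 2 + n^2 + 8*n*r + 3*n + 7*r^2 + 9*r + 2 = n^2 + n*(8*r + 7) + 7*r^2 + r - 8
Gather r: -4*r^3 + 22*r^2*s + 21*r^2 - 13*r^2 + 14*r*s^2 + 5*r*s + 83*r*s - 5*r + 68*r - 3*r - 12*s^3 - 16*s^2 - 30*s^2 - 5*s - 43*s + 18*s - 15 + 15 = -4*r^3 + r^2*(22*s + 8) + r*(14*s^2 + 88*s + 60) - 12*s^3 - 46*s^2 - 30*s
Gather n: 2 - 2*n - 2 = -2*n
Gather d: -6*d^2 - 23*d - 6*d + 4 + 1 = -6*d^2 - 29*d + 5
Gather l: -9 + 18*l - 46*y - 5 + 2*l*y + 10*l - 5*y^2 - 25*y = l*(2*y + 28) - 5*y^2 - 71*y - 14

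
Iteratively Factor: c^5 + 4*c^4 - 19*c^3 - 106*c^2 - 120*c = (c + 4)*(c^4 - 19*c^2 - 30*c) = (c - 5)*(c + 4)*(c^3 + 5*c^2 + 6*c) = (c - 5)*(c + 2)*(c + 4)*(c^2 + 3*c) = c*(c - 5)*(c + 2)*(c + 4)*(c + 3)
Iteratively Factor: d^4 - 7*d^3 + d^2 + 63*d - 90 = (d - 2)*(d^3 - 5*d^2 - 9*d + 45) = (d - 2)*(d + 3)*(d^2 - 8*d + 15) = (d - 5)*(d - 2)*(d + 3)*(d - 3)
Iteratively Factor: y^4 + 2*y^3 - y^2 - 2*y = (y - 1)*(y^3 + 3*y^2 + 2*y) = (y - 1)*(y + 1)*(y^2 + 2*y) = (y - 1)*(y + 1)*(y + 2)*(y)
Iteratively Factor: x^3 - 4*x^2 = (x)*(x^2 - 4*x) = x*(x - 4)*(x)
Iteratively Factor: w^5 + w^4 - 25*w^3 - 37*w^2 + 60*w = (w - 5)*(w^4 + 6*w^3 + 5*w^2 - 12*w) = (w - 5)*(w + 4)*(w^3 + 2*w^2 - 3*w) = (w - 5)*(w - 1)*(w + 4)*(w^2 + 3*w) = (w - 5)*(w - 1)*(w + 3)*(w + 4)*(w)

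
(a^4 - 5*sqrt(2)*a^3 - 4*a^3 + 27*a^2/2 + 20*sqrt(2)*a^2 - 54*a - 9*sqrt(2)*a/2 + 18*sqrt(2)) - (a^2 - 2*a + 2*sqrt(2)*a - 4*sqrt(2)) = a^4 - 5*sqrt(2)*a^3 - 4*a^3 + 25*a^2/2 + 20*sqrt(2)*a^2 - 52*a - 13*sqrt(2)*a/2 + 22*sqrt(2)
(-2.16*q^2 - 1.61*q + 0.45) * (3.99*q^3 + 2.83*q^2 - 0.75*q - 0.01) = -8.6184*q^5 - 12.5367*q^4 - 1.1408*q^3 + 2.5026*q^2 - 0.3214*q - 0.0045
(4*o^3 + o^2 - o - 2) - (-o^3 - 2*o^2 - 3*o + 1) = 5*o^3 + 3*o^2 + 2*o - 3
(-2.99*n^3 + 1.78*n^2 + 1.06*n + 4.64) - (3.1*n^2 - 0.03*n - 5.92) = -2.99*n^3 - 1.32*n^2 + 1.09*n + 10.56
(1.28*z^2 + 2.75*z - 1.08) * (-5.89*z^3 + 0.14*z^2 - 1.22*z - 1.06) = -7.5392*z^5 - 16.0183*z^4 + 5.1846*z^3 - 4.863*z^2 - 1.5974*z + 1.1448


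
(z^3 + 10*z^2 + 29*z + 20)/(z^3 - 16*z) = (z^2 + 6*z + 5)/(z*(z - 4))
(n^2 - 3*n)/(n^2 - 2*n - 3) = n/(n + 1)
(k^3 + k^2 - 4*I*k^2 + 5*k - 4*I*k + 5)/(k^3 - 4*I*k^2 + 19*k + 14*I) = (k^2 + k*(1 - 5*I) - 5*I)/(k^2 - 5*I*k + 14)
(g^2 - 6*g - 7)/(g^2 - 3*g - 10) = (-g^2 + 6*g + 7)/(-g^2 + 3*g + 10)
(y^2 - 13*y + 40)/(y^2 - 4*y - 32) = (y - 5)/(y + 4)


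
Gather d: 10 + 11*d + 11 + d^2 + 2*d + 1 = d^2 + 13*d + 22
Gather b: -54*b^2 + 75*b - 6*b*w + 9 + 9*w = -54*b^2 + b*(75 - 6*w) + 9*w + 9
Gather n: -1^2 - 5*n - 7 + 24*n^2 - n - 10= 24*n^2 - 6*n - 18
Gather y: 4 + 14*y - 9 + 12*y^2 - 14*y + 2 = 12*y^2 - 3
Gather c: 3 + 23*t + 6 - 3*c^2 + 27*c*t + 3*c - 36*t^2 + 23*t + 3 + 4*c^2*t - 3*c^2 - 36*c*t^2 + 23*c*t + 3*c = c^2*(4*t - 6) + c*(-36*t^2 + 50*t + 6) - 36*t^2 + 46*t + 12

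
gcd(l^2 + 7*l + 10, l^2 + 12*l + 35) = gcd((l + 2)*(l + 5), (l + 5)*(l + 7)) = l + 5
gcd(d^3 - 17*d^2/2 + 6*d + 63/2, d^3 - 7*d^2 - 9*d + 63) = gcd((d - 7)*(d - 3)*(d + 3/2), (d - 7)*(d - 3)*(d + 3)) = d^2 - 10*d + 21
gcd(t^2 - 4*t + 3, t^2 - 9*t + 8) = t - 1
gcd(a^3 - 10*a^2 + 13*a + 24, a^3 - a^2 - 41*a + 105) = a - 3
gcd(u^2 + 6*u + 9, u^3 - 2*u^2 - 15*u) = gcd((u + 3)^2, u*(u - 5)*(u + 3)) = u + 3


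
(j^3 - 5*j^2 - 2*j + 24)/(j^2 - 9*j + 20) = (j^2 - j - 6)/(j - 5)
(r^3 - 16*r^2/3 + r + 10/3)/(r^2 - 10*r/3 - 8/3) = (r^2 - 6*r + 5)/(r - 4)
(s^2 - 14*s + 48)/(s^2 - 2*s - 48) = (s - 6)/(s + 6)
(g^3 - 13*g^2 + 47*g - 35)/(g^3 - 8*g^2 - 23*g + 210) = (g^2 - 6*g + 5)/(g^2 - g - 30)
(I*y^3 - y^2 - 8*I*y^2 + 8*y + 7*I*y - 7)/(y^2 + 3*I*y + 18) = (I*y^3 - y^2*(1 + 8*I) + y*(8 + 7*I) - 7)/(y^2 + 3*I*y + 18)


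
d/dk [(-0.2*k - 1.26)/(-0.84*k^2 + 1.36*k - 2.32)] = (-0.168*k^2 - 2.1168*k + 2.1776)/(0.7056*k^4 - 2.2848*k^3 + 5.7472*k^2 - 6.3104*k + 5.3824)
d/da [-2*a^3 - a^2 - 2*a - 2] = -6*a^2 - 2*a - 2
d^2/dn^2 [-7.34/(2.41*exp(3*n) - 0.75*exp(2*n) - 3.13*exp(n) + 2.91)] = (-7.34*(-14.46*exp(2*n) + 3.0*exp(n) + 6.26)*(-7.23*exp(2*n) + 1.5*exp(n) + 3.13)*exp(n) + (159.2046*exp(2*n) - 22.02*exp(n) - 22.9742)*(2.41*exp(3*n) - 0.75*exp(2*n) - 3.13*exp(n) + 2.91))*exp(n)/(2.41*exp(3*n) - 0.75*exp(2*n) - 3.13*exp(n) + 2.91)^3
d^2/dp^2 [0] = 0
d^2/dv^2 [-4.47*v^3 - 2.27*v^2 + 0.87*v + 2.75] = -26.82*v - 4.54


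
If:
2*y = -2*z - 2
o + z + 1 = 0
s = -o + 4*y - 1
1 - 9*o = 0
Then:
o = 1/9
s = -2/3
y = 1/9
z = -10/9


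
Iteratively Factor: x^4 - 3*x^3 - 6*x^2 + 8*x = (x - 1)*(x^3 - 2*x^2 - 8*x) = x*(x - 1)*(x^2 - 2*x - 8) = x*(x - 1)*(x + 2)*(x - 4)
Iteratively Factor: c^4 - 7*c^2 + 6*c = (c + 3)*(c^3 - 3*c^2 + 2*c) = (c - 1)*(c + 3)*(c^2 - 2*c) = c*(c - 1)*(c + 3)*(c - 2)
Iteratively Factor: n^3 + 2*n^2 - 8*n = (n - 2)*(n^2 + 4*n) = n*(n - 2)*(n + 4)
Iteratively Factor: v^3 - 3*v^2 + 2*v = (v)*(v^2 - 3*v + 2) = v*(v - 2)*(v - 1)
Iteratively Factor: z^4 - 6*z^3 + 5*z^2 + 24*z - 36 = (z - 3)*(z^3 - 3*z^2 - 4*z + 12) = (z - 3)*(z + 2)*(z^2 - 5*z + 6) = (z - 3)*(z - 2)*(z + 2)*(z - 3)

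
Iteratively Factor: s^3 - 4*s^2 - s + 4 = (s - 1)*(s^2 - 3*s - 4) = (s - 1)*(s + 1)*(s - 4)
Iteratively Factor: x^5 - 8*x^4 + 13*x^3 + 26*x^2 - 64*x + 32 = (x - 1)*(x^4 - 7*x^3 + 6*x^2 + 32*x - 32) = (x - 1)^2*(x^3 - 6*x^2 + 32) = (x - 4)*(x - 1)^2*(x^2 - 2*x - 8) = (x - 4)*(x - 1)^2*(x + 2)*(x - 4)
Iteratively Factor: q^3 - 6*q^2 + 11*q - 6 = (q - 1)*(q^2 - 5*q + 6) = (q - 2)*(q - 1)*(q - 3)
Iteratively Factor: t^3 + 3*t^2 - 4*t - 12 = (t - 2)*(t^2 + 5*t + 6) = (t - 2)*(t + 2)*(t + 3)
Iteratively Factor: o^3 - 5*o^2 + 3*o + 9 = (o - 3)*(o^2 - 2*o - 3) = (o - 3)^2*(o + 1)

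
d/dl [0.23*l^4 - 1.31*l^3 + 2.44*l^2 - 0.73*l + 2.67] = 0.92*l^3 - 3.93*l^2 + 4.88*l - 0.73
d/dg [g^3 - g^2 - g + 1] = 3*g^2 - 2*g - 1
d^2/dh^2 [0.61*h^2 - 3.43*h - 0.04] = 1.22000000000000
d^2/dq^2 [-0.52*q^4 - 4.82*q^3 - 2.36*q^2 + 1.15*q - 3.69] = -6.24*q^2 - 28.92*q - 4.72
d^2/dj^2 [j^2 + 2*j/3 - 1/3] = 2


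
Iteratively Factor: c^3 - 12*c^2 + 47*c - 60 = (c - 5)*(c^2 - 7*c + 12) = (c - 5)*(c - 3)*(c - 4)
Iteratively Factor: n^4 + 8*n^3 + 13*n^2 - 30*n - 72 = (n + 4)*(n^3 + 4*n^2 - 3*n - 18) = (n - 2)*(n + 4)*(n^2 + 6*n + 9) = (n - 2)*(n + 3)*(n + 4)*(n + 3)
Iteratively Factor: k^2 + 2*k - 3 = (k - 1)*(k + 3)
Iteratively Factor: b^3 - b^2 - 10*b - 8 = (b - 4)*(b^2 + 3*b + 2) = (b - 4)*(b + 2)*(b + 1)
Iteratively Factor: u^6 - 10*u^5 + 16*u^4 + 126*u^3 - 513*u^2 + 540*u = (u - 3)*(u^5 - 7*u^4 - 5*u^3 + 111*u^2 - 180*u) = u*(u - 3)*(u^4 - 7*u^3 - 5*u^2 + 111*u - 180) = u*(u - 5)*(u - 3)*(u^3 - 2*u^2 - 15*u + 36) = u*(u - 5)*(u - 3)^2*(u^2 + u - 12) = u*(u - 5)*(u - 3)^2*(u + 4)*(u - 3)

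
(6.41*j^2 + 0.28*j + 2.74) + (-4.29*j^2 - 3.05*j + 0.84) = 2.12*j^2 - 2.77*j + 3.58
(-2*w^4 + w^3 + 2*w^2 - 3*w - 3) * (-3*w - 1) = 6*w^5 - w^4 - 7*w^3 + 7*w^2 + 12*w + 3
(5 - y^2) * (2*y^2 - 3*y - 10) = -2*y^4 + 3*y^3 + 20*y^2 - 15*y - 50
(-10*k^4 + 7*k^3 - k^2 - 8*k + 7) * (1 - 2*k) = 20*k^5 - 24*k^4 + 9*k^3 + 15*k^2 - 22*k + 7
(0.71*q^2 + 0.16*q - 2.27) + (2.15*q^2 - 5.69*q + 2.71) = 2.86*q^2 - 5.53*q + 0.44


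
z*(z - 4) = z^2 - 4*z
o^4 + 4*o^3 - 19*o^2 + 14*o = o*(o - 2)*(o - 1)*(o + 7)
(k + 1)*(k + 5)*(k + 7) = k^3 + 13*k^2 + 47*k + 35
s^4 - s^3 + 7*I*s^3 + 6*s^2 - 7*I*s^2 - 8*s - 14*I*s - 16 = (s - 2)*(s + 1)*(s - I)*(s + 8*I)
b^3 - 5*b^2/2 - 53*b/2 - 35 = (b - 7)*(b + 2)*(b + 5/2)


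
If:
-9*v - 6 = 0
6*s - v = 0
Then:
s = -1/9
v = -2/3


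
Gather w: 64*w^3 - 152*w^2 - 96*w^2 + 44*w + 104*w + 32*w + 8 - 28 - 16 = 64*w^3 - 248*w^2 + 180*w - 36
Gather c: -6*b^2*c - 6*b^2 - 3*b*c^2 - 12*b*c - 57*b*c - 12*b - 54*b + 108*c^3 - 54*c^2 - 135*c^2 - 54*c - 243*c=-6*b^2 - 66*b + 108*c^3 + c^2*(-3*b - 189) + c*(-6*b^2 - 69*b - 297)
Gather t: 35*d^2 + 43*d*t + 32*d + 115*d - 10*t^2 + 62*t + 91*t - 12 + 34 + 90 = 35*d^2 + 147*d - 10*t^2 + t*(43*d + 153) + 112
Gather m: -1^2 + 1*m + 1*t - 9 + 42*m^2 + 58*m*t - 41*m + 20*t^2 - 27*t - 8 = 42*m^2 + m*(58*t - 40) + 20*t^2 - 26*t - 18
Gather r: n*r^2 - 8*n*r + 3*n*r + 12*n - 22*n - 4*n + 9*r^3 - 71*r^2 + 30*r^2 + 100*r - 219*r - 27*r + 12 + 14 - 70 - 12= -14*n + 9*r^3 + r^2*(n - 41) + r*(-5*n - 146) - 56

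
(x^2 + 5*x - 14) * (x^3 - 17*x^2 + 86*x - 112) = x^5 - 12*x^4 - 13*x^3 + 556*x^2 - 1764*x + 1568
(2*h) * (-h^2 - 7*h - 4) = -2*h^3 - 14*h^2 - 8*h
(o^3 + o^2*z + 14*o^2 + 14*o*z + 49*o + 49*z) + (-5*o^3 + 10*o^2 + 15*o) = -4*o^3 + o^2*z + 24*o^2 + 14*o*z + 64*o + 49*z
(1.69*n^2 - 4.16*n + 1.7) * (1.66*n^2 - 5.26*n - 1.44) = 2.8054*n^4 - 15.795*n^3 + 22.27*n^2 - 2.9516*n - 2.448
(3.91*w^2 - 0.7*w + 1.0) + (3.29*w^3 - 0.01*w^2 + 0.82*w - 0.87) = 3.29*w^3 + 3.9*w^2 + 0.12*w + 0.13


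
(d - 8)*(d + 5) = d^2 - 3*d - 40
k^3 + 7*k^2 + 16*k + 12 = (k + 2)^2*(k + 3)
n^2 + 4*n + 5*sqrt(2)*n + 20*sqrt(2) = (n + 4)*(n + 5*sqrt(2))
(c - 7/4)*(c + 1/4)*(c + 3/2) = c^3 - 43*c/16 - 21/32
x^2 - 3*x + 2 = (x - 2)*(x - 1)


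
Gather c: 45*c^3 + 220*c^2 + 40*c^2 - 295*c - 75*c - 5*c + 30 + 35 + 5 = 45*c^3 + 260*c^2 - 375*c + 70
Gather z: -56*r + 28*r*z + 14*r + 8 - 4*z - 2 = -42*r + z*(28*r - 4) + 6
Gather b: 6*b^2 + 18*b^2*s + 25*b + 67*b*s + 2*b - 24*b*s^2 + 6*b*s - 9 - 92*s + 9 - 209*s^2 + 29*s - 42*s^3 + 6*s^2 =b^2*(18*s + 6) + b*(-24*s^2 + 73*s + 27) - 42*s^3 - 203*s^2 - 63*s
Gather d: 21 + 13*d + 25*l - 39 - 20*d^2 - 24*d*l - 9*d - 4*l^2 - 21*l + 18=-20*d^2 + d*(4 - 24*l) - 4*l^2 + 4*l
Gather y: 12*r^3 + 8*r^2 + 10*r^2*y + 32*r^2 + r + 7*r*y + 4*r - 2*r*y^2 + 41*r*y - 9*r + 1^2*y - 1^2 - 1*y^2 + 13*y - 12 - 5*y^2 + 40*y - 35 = 12*r^3 + 40*r^2 - 4*r + y^2*(-2*r - 6) + y*(10*r^2 + 48*r + 54) - 48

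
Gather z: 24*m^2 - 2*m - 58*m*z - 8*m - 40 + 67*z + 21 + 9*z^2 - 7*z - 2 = 24*m^2 - 10*m + 9*z^2 + z*(60 - 58*m) - 21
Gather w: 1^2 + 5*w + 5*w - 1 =10*w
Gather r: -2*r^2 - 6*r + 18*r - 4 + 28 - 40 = -2*r^2 + 12*r - 16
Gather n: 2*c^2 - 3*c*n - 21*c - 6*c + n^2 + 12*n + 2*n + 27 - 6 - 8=2*c^2 - 27*c + n^2 + n*(14 - 3*c) + 13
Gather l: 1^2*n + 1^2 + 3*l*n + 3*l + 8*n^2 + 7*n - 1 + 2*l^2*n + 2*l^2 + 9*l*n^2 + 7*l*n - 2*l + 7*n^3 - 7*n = l^2*(2*n + 2) + l*(9*n^2 + 10*n + 1) + 7*n^3 + 8*n^2 + n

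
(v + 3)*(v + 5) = v^2 + 8*v + 15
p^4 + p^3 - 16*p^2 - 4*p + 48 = (p - 3)*(p - 2)*(p + 2)*(p + 4)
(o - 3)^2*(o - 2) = o^3 - 8*o^2 + 21*o - 18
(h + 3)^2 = h^2 + 6*h + 9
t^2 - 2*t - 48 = (t - 8)*(t + 6)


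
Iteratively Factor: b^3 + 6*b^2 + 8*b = (b + 4)*(b^2 + 2*b) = (b + 2)*(b + 4)*(b)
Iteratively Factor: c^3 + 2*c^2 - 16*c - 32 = (c + 4)*(c^2 - 2*c - 8) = (c - 4)*(c + 4)*(c + 2)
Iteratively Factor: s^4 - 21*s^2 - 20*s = (s)*(s^3 - 21*s - 20) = s*(s - 5)*(s^2 + 5*s + 4) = s*(s - 5)*(s + 1)*(s + 4)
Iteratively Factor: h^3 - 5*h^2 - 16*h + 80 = (h + 4)*(h^2 - 9*h + 20) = (h - 4)*(h + 4)*(h - 5)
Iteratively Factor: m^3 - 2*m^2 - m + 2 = (m - 2)*(m^2 - 1) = (m - 2)*(m + 1)*(m - 1)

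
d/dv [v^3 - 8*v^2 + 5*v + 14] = 3*v^2 - 16*v + 5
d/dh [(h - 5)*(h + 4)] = 2*h - 1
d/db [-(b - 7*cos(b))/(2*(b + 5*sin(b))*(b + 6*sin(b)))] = (-7*b^2*sin(b) + 11*b^2*cos(b) + b^2 + 30*b*sin(2*b) - 14*b*cos(b) - 77*b - 525*sin(b)/2 - 77*sin(2*b)/2 - 105*sin(3*b)/2 + 15*cos(2*b) - 15)/(2*(b + 5*sin(b))^2*(b + 6*sin(b))^2)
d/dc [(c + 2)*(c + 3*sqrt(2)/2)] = 2*c + 2 + 3*sqrt(2)/2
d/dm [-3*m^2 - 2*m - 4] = -6*m - 2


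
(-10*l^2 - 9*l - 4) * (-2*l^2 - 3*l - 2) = 20*l^4 + 48*l^3 + 55*l^2 + 30*l + 8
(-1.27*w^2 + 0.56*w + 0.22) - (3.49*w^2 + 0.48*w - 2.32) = -4.76*w^2 + 0.0800000000000001*w + 2.54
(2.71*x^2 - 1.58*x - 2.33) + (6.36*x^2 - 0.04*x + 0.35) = 9.07*x^2 - 1.62*x - 1.98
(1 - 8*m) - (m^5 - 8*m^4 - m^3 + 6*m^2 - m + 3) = -m^5 + 8*m^4 + m^3 - 6*m^2 - 7*m - 2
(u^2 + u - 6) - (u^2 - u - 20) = 2*u + 14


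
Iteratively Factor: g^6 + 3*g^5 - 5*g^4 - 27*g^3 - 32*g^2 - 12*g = (g + 2)*(g^5 + g^4 - 7*g^3 - 13*g^2 - 6*g) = (g + 1)*(g + 2)*(g^4 - 7*g^2 - 6*g) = (g + 1)^2*(g + 2)*(g^3 - g^2 - 6*g) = (g - 3)*(g + 1)^2*(g + 2)*(g^2 + 2*g) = g*(g - 3)*(g + 1)^2*(g + 2)*(g + 2)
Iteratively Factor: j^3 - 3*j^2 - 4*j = (j + 1)*(j^2 - 4*j) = j*(j + 1)*(j - 4)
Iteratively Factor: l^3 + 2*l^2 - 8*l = (l + 4)*(l^2 - 2*l) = l*(l + 4)*(l - 2)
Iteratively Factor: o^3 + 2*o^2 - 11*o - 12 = (o + 4)*(o^2 - 2*o - 3) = (o + 1)*(o + 4)*(o - 3)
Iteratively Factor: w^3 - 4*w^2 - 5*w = (w - 5)*(w^2 + w) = (w - 5)*(w + 1)*(w)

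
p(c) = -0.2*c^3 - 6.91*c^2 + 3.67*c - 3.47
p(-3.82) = -107.17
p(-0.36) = -5.68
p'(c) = -0.6*c^2 - 13.82*c + 3.67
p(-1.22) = -17.87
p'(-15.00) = 75.97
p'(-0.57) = 11.35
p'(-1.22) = 19.64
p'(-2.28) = 32.06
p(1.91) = -23.06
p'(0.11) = 2.14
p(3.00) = -60.05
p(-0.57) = -7.77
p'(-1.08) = 17.90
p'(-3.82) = 47.71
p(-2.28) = -45.39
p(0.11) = -3.15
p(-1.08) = -15.24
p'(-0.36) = 8.57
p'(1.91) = -24.92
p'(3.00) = -43.19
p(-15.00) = -938.27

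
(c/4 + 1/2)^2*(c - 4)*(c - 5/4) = c^4/16 - 5*c^3/64 - 3*c^2/4 - c/16 + 5/4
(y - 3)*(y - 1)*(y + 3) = y^3 - y^2 - 9*y + 9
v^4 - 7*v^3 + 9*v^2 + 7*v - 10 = (v - 5)*(v - 2)*(v - 1)*(v + 1)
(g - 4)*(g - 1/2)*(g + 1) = g^3 - 7*g^2/2 - 5*g/2 + 2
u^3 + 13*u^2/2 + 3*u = u*(u + 1/2)*(u + 6)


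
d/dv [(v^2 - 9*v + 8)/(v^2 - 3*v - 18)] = 2*(3*v^2 - 26*v + 93)/(v^4 - 6*v^3 - 27*v^2 + 108*v + 324)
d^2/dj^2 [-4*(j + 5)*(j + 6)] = -8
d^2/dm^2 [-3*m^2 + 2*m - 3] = -6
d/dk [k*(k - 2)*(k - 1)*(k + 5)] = 4*k^3 + 6*k^2 - 26*k + 10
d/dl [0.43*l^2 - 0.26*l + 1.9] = 0.86*l - 0.26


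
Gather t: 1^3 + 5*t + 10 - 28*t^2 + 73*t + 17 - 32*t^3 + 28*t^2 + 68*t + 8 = -32*t^3 + 146*t + 36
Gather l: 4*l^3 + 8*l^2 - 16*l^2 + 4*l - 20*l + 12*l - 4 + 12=4*l^3 - 8*l^2 - 4*l + 8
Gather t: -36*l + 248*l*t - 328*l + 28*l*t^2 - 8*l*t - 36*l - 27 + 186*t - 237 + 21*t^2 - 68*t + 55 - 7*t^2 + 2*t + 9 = -400*l + t^2*(28*l + 14) + t*(240*l + 120) - 200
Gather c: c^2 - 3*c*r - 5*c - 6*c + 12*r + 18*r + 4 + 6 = c^2 + c*(-3*r - 11) + 30*r + 10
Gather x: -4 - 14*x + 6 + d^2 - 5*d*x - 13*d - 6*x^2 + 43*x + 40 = d^2 - 13*d - 6*x^2 + x*(29 - 5*d) + 42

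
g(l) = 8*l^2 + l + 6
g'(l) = 16*l + 1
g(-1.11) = 14.75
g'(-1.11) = -16.76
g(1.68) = 30.26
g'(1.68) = 27.88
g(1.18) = 18.32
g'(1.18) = 19.88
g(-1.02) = 13.30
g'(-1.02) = -15.32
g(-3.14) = 81.74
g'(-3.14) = -49.24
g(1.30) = 20.82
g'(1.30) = 21.80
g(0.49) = 8.41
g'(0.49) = 8.84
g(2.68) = 66.14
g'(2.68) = 43.88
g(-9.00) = 645.00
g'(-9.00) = -143.00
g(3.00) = 81.00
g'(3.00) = 49.00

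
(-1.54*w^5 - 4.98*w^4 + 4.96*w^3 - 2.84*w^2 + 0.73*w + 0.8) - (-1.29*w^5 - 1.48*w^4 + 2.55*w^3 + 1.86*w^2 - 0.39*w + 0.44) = -0.25*w^5 - 3.5*w^4 + 2.41*w^3 - 4.7*w^2 + 1.12*w + 0.36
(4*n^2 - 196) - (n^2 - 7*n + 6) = 3*n^2 + 7*n - 202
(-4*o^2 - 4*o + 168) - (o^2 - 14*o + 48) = -5*o^2 + 10*o + 120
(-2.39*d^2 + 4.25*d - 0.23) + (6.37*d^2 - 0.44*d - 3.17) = 3.98*d^2 + 3.81*d - 3.4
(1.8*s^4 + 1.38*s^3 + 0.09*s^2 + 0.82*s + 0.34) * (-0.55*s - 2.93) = -0.99*s^5 - 6.033*s^4 - 4.0929*s^3 - 0.7147*s^2 - 2.5896*s - 0.9962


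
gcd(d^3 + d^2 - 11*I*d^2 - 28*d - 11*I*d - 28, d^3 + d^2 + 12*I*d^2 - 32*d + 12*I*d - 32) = d + 1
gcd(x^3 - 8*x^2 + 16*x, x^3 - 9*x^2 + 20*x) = x^2 - 4*x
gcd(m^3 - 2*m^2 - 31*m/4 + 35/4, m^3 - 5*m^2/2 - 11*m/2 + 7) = m^2 - 9*m/2 + 7/2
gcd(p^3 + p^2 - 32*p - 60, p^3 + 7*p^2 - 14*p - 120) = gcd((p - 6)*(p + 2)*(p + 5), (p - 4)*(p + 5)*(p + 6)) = p + 5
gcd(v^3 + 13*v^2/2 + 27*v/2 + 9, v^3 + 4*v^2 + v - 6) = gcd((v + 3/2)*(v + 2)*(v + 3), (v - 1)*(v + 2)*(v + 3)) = v^2 + 5*v + 6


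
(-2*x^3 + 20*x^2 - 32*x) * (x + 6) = -2*x^4 + 8*x^3 + 88*x^2 - 192*x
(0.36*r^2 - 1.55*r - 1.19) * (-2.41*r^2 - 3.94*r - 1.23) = -0.8676*r^4 + 2.3171*r^3 + 8.5321*r^2 + 6.5951*r + 1.4637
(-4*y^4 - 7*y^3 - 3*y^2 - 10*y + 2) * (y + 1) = -4*y^5 - 11*y^4 - 10*y^3 - 13*y^2 - 8*y + 2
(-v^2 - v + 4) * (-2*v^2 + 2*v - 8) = 2*v^4 - 2*v^2 + 16*v - 32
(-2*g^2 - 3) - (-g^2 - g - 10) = -g^2 + g + 7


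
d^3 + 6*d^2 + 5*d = d*(d + 1)*(d + 5)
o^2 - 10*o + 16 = (o - 8)*(o - 2)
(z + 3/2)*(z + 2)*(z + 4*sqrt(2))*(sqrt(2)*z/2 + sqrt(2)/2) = sqrt(2)*z^4/2 + 9*sqrt(2)*z^3/4 + 4*z^3 + 13*sqrt(2)*z^2/4 + 18*z^2 + 3*sqrt(2)*z/2 + 26*z + 12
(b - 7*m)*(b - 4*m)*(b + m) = b^3 - 10*b^2*m + 17*b*m^2 + 28*m^3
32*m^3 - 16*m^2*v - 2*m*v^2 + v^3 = (-4*m + v)*(-2*m + v)*(4*m + v)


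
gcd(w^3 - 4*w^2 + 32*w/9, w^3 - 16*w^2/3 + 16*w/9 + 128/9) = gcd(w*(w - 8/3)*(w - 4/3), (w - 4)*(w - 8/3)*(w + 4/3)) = w - 8/3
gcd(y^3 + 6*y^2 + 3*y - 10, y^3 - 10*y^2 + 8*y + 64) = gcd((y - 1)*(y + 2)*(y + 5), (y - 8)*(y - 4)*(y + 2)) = y + 2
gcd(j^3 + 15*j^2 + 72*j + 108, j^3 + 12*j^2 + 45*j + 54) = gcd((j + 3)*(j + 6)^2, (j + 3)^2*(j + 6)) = j^2 + 9*j + 18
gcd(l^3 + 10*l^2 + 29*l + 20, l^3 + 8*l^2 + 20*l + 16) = l + 4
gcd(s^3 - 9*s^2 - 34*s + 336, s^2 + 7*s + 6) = s + 6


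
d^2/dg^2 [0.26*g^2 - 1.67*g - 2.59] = 0.520000000000000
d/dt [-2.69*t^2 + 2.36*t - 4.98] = 2.36 - 5.38*t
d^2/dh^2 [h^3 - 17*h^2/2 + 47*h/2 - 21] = 6*h - 17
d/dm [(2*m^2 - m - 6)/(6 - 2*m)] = (-m^2 + 6*m - 9/2)/(m^2 - 6*m + 9)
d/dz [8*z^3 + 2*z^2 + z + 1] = 24*z^2 + 4*z + 1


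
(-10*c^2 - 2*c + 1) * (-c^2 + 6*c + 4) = 10*c^4 - 58*c^3 - 53*c^2 - 2*c + 4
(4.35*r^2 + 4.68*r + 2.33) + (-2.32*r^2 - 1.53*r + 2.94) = 2.03*r^2 + 3.15*r + 5.27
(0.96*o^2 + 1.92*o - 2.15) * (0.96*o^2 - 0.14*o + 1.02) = 0.9216*o^4 + 1.7088*o^3 - 1.3536*o^2 + 2.2594*o - 2.193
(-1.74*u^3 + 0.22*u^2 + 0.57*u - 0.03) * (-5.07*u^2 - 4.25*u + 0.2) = 8.8218*u^5 + 6.2796*u^4 - 4.1729*u^3 - 2.2264*u^2 + 0.2415*u - 0.006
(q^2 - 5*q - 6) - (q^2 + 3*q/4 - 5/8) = -23*q/4 - 43/8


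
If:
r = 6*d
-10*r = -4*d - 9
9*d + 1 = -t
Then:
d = 9/56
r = 27/28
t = -137/56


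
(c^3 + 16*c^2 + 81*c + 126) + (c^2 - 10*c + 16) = c^3 + 17*c^2 + 71*c + 142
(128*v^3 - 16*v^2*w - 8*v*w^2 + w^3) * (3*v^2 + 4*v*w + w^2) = 384*v^5 + 464*v^4*w + 40*v^3*w^2 - 45*v^2*w^3 - 4*v*w^4 + w^5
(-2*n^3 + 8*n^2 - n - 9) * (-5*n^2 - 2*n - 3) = 10*n^5 - 36*n^4 - 5*n^3 + 23*n^2 + 21*n + 27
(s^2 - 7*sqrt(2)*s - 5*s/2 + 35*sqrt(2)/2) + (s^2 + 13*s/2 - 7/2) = 2*s^2 - 7*sqrt(2)*s + 4*s - 7/2 + 35*sqrt(2)/2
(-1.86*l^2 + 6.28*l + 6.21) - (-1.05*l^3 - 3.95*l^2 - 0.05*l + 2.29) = 1.05*l^3 + 2.09*l^2 + 6.33*l + 3.92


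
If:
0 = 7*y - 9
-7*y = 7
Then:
No Solution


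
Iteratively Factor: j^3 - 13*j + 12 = (j - 1)*(j^2 + j - 12) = (j - 1)*(j + 4)*(j - 3)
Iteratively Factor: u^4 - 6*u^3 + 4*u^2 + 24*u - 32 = (u - 2)*(u^3 - 4*u^2 - 4*u + 16) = (u - 2)^2*(u^2 - 2*u - 8) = (u - 2)^2*(u + 2)*(u - 4)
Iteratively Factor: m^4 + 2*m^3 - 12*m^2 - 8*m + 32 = (m + 4)*(m^3 - 2*m^2 - 4*m + 8) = (m - 2)*(m + 4)*(m^2 - 4) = (m - 2)^2*(m + 4)*(m + 2)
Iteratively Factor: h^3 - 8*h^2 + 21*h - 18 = (h - 2)*(h^2 - 6*h + 9) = (h - 3)*(h - 2)*(h - 3)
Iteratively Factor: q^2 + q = (q + 1)*(q)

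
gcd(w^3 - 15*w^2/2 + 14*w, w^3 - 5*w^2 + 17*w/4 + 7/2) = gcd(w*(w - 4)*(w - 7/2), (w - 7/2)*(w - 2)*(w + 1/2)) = w - 7/2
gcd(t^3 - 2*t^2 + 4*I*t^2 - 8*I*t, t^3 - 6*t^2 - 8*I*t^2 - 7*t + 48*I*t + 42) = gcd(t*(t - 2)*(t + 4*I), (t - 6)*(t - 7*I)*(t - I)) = 1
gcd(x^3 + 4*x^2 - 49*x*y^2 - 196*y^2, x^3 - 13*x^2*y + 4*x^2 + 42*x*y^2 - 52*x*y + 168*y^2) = x^2 - 7*x*y + 4*x - 28*y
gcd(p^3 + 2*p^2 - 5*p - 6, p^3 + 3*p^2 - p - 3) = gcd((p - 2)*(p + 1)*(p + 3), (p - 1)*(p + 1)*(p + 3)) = p^2 + 4*p + 3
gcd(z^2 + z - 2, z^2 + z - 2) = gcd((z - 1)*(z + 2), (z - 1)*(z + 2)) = z^2 + z - 2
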